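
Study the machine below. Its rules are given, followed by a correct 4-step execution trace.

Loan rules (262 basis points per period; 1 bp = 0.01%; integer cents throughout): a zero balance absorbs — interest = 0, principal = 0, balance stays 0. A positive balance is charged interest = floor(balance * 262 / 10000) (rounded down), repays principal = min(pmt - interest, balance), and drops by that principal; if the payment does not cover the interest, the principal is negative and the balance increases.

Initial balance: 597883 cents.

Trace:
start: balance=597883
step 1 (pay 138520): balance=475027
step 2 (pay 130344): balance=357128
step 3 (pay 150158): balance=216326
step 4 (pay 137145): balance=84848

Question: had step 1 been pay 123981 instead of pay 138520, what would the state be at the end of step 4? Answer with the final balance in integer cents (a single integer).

100560

(re-executing from step 1 with the substitution; state before step 1: balance=597883)
step 1 (pay 123981): balance=489566
step 2 (pay 130344): balance=372048
step 3 (pay 150158): balance=231637
step 4 (pay 137145): balance=100560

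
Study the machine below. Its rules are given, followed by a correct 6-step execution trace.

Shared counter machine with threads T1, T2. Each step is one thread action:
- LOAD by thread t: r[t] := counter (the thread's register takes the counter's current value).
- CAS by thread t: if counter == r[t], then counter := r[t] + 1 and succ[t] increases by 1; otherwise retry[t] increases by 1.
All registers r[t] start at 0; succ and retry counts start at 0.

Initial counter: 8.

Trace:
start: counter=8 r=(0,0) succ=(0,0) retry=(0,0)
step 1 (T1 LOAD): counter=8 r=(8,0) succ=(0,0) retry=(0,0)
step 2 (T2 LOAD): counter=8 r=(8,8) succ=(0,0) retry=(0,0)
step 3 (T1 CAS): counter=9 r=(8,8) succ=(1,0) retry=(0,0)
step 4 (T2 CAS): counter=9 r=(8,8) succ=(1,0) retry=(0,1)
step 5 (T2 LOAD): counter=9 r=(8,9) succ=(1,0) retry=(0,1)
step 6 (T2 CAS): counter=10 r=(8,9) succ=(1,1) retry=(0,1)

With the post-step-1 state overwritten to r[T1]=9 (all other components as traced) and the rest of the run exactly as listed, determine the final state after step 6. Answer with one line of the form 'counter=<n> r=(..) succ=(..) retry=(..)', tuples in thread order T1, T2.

state after step 1 := counter=8 r=(9,0) succ=(0,0) retry=(0,0)
step 2 (T2 LOAD): counter=8 r=(9,8) succ=(0,0) retry=(0,0)
step 3 (T1 CAS): counter=8 r=(9,8) succ=(0,0) retry=(1,0)
step 4 (T2 CAS): counter=9 r=(9,8) succ=(0,1) retry=(1,0)
step 5 (T2 LOAD): counter=9 r=(9,9) succ=(0,1) retry=(1,0)
step 6 (T2 CAS): counter=10 r=(9,9) succ=(0,2) retry=(1,0)

counter=10 r=(9,9) succ=(0,2) retry=(1,0)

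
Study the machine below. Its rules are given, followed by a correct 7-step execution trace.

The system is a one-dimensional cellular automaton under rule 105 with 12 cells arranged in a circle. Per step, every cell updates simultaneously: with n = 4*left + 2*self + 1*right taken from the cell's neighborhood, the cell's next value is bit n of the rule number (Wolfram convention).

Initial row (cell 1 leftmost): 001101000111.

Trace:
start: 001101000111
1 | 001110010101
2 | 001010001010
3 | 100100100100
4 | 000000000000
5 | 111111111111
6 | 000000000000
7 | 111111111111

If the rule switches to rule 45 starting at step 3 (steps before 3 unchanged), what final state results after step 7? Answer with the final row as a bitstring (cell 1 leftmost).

110011110011

(re-executing steps 3..7 under rule 45; state before step 3: 001010001010)
3 | 101110101110
4 | 111001111001
5 | 000001000001
6 | 011101011101
7 | 110011110011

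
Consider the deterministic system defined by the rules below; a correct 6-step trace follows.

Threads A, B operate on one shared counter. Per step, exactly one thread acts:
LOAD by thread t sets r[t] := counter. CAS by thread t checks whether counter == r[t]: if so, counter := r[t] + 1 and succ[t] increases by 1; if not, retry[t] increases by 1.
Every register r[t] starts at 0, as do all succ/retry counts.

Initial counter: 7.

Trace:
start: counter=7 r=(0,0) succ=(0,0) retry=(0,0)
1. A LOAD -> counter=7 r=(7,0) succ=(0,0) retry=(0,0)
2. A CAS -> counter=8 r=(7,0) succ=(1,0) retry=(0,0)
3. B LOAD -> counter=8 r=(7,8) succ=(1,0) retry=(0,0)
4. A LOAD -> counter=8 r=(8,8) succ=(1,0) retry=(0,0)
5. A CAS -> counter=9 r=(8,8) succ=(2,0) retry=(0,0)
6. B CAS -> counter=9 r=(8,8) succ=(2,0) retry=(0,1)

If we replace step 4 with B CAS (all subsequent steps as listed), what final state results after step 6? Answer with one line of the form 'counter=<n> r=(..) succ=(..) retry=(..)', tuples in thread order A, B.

counter=9 r=(7,8) succ=(1,1) retry=(1,1)

(re-executing from step 4 with the substitution; state before step 4: counter=8 r=(7,8) succ=(1,0) retry=(0,0))
4. B CAS -> counter=9 r=(7,8) succ=(1,1) retry=(0,0)
5. A CAS -> counter=9 r=(7,8) succ=(1,1) retry=(1,0)
6. B CAS -> counter=9 r=(7,8) succ=(1,1) retry=(1,1)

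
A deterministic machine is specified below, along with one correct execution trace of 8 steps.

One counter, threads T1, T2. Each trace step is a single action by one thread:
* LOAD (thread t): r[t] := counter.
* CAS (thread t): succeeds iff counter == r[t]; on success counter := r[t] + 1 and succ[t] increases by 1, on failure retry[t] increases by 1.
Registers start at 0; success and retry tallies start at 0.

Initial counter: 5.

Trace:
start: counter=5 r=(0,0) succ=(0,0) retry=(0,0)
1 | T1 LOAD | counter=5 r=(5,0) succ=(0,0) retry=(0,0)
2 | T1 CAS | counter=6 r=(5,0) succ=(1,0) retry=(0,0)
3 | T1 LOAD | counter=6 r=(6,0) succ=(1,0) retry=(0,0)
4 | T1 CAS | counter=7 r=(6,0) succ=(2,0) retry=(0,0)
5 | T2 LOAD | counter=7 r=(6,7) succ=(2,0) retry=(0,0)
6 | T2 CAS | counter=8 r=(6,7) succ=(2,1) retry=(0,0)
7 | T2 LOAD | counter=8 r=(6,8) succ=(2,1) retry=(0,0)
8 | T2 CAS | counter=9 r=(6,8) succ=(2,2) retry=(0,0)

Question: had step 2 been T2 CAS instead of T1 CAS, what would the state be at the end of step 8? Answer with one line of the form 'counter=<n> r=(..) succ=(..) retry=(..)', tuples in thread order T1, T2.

counter=8 r=(5,7) succ=(1,2) retry=(0,1)

(re-executing from step 2 with the substitution; state before step 2: counter=5 r=(5,0) succ=(0,0) retry=(0,0))
2 | T2 CAS | counter=5 r=(5,0) succ=(0,0) retry=(0,1)
3 | T1 LOAD | counter=5 r=(5,0) succ=(0,0) retry=(0,1)
4 | T1 CAS | counter=6 r=(5,0) succ=(1,0) retry=(0,1)
5 | T2 LOAD | counter=6 r=(5,6) succ=(1,0) retry=(0,1)
6 | T2 CAS | counter=7 r=(5,6) succ=(1,1) retry=(0,1)
7 | T2 LOAD | counter=7 r=(5,7) succ=(1,1) retry=(0,1)
8 | T2 CAS | counter=8 r=(5,7) succ=(1,2) retry=(0,1)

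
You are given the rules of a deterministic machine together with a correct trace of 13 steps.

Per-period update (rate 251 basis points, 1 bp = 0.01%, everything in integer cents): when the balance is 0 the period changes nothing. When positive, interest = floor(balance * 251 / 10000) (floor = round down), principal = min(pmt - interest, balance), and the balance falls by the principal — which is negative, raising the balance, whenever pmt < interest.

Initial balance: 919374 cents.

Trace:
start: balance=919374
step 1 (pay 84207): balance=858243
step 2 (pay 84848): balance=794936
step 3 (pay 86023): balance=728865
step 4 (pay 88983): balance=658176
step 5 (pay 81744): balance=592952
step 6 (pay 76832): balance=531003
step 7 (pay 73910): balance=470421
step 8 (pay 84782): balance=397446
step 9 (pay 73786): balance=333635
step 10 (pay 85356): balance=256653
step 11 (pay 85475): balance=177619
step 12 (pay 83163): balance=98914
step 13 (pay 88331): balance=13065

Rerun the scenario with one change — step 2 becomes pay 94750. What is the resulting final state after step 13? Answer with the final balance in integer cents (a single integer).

59

(re-executing from step 2 with the substitution; state before step 2: balance=858243)
step 2 (pay 94750): balance=785034
step 3 (pay 86023): balance=718715
step 4 (pay 88983): balance=647771
step 5 (pay 81744): balance=582286
step 6 (pay 76832): balance=520069
step 7 (pay 73910): balance=459212
step 8 (pay 84782): balance=385956
step 9 (pay 73786): balance=321857
step 10 (pay 85356): balance=244579
step 11 (pay 85475): balance=165242
step 12 (pay 83163): balance=86226
step 13 (pay 88331): balance=59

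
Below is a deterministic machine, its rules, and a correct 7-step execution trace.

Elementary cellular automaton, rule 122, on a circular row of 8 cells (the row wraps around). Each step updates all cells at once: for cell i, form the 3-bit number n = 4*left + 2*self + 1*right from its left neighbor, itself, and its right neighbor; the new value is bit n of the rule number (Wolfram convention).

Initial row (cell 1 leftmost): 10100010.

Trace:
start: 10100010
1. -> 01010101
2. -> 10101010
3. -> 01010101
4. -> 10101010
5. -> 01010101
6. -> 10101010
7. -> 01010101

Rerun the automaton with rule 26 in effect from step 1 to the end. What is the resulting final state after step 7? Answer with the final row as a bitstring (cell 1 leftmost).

(re-executing steps 1..7 under rule 26; state before step 1: 10100010)
1. -> 00010100
2. -> 00100010
3. -> 01010101
4. -> 00000000
5. -> 00000000
6. -> 00000000
7. -> 00000000

00000000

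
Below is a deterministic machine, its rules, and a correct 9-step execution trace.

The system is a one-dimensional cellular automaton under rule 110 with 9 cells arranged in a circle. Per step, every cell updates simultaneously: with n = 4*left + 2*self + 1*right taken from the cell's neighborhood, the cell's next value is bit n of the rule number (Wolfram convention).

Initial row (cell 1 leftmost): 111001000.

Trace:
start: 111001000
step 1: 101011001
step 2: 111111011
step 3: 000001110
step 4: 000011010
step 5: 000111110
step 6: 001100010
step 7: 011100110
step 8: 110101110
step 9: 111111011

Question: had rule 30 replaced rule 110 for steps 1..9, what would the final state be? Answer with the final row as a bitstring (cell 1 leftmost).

110110011

(re-executing steps 1..9 under rule 30; state before step 1: 111001000)
step 1: 100111101
step 2: 011100001
step 3: 010010011
step 4: 011111110
step 5: 110000001
step 6: 001000011
step 7: 111100110
step 8: 100011100
step 9: 110110011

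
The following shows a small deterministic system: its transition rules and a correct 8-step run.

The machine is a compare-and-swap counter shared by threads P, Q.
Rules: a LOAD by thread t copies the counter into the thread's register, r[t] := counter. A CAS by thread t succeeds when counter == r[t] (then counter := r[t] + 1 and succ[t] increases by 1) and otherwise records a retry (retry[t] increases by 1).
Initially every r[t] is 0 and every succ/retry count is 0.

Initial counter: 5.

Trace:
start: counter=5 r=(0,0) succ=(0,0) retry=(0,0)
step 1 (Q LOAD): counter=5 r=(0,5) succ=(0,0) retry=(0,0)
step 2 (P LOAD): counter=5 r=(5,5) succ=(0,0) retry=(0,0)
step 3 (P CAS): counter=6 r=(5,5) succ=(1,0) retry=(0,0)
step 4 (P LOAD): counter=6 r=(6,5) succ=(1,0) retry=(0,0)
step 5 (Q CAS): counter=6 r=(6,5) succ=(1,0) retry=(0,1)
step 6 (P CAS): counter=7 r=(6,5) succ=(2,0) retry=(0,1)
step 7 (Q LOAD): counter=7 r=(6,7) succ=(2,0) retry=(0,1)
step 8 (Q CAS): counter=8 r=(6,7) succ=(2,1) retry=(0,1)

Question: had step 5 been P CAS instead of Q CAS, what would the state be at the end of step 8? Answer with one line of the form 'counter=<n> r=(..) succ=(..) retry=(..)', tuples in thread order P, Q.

counter=8 r=(6,7) succ=(2,1) retry=(1,0)

(re-executing from step 5 with the substitution; state before step 5: counter=6 r=(6,5) succ=(1,0) retry=(0,0))
step 5 (P CAS): counter=7 r=(6,5) succ=(2,0) retry=(0,0)
step 6 (P CAS): counter=7 r=(6,5) succ=(2,0) retry=(1,0)
step 7 (Q LOAD): counter=7 r=(6,7) succ=(2,0) retry=(1,0)
step 8 (Q CAS): counter=8 r=(6,7) succ=(2,1) retry=(1,0)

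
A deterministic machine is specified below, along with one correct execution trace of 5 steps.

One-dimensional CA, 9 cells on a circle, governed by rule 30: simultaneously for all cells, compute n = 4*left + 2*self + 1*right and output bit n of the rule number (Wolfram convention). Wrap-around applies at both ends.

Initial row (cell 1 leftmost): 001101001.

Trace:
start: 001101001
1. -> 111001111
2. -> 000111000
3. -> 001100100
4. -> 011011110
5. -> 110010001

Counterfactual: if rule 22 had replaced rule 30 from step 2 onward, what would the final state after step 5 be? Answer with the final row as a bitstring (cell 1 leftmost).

100000010

(re-executing steps 2..5 under rule 22; state before step 2: 111001111)
2. -> 000110000
3. -> 001001000
4. -> 011111100
5. -> 100000010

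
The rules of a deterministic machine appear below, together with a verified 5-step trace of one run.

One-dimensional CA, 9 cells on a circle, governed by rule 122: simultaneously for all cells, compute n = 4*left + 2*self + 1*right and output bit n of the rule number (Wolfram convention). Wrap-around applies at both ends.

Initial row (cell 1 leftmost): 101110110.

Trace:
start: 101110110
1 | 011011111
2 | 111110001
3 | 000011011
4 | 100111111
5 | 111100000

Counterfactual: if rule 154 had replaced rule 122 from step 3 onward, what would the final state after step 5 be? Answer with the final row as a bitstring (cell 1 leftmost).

(re-executing steps 3..5 under rule 154; state before step 3: 111110001)
3 | 111101011
4 | 111000011
5 | 110100111

110100111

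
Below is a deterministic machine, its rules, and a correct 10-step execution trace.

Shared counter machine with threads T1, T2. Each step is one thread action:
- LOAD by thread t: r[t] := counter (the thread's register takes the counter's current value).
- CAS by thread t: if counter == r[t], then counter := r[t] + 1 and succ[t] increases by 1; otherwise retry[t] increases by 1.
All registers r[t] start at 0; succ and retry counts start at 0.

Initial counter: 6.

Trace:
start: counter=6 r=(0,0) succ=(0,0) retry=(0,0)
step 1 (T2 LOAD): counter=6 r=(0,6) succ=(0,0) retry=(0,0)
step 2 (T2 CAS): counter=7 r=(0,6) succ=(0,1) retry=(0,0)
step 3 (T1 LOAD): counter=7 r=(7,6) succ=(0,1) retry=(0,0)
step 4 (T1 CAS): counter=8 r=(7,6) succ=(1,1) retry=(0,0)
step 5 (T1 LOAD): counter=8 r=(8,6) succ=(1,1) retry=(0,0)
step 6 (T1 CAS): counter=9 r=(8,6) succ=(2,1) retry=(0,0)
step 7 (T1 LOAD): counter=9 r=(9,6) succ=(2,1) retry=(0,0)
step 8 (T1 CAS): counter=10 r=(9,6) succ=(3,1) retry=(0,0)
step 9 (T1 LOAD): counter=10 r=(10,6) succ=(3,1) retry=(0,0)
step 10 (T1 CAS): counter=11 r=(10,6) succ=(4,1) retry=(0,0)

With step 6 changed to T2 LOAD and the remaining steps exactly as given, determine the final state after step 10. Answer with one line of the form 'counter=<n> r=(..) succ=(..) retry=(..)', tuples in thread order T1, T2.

counter=10 r=(9,8) succ=(3,1) retry=(0,0)

(re-executing from step 6 with the substitution; state before step 6: counter=8 r=(8,6) succ=(1,1) retry=(0,0))
step 6 (T2 LOAD): counter=8 r=(8,8) succ=(1,1) retry=(0,0)
step 7 (T1 LOAD): counter=8 r=(8,8) succ=(1,1) retry=(0,0)
step 8 (T1 CAS): counter=9 r=(8,8) succ=(2,1) retry=(0,0)
step 9 (T1 LOAD): counter=9 r=(9,8) succ=(2,1) retry=(0,0)
step 10 (T1 CAS): counter=10 r=(9,8) succ=(3,1) retry=(0,0)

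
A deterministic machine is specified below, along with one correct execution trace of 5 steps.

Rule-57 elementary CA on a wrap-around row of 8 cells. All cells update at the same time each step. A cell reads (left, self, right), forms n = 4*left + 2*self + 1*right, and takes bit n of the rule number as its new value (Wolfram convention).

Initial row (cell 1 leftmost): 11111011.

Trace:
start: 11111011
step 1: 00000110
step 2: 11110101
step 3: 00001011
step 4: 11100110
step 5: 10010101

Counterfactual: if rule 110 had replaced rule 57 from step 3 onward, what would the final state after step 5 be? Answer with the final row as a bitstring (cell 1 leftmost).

(re-executing steps 3..5 under rule 110; state before step 3: 11110101)
step 3: 00011111
step 4: 00110001
step 5: 01110011

01110011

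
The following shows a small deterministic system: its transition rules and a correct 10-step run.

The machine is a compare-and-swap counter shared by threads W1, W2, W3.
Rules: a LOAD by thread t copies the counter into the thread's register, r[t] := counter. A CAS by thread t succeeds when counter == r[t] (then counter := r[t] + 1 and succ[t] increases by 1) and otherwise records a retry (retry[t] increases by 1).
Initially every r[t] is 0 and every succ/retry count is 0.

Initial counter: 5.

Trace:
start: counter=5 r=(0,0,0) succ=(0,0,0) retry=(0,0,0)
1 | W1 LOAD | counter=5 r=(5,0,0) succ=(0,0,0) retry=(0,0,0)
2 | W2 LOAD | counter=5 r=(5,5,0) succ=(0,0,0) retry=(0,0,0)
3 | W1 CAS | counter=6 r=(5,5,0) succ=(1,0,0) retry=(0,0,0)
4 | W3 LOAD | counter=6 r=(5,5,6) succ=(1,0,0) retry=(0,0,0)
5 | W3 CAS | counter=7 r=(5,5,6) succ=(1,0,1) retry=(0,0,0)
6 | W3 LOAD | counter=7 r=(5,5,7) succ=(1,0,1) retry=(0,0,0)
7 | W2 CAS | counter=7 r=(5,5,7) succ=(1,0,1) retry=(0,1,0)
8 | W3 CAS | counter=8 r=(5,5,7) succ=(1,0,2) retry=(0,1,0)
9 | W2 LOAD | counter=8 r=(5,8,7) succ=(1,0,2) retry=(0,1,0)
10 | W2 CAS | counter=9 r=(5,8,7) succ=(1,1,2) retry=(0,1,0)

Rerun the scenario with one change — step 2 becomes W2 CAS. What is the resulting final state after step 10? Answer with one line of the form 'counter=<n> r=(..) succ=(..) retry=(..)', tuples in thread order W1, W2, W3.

counter=9 r=(5,8,7) succ=(1,1,2) retry=(0,2,0)

(re-executing from step 2 with the substitution; state before step 2: counter=5 r=(5,0,0) succ=(0,0,0) retry=(0,0,0))
2 | W2 CAS | counter=5 r=(5,0,0) succ=(0,0,0) retry=(0,1,0)
3 | W1 CAS | counter=6 r=(5,0,0) succ=(1,0,0) retry=(0,1,0)
4 | W3 LOAD | counter=6 r=(5,0,6) succ=(1,0,0) retry=(0,1,0)
5 | W3 CAS | counter=7 r=(5,0,6) succ=(1,0,1) retry=(0,1,0)
6 | W3 LOAD | counter=7 r=(5,0,7) succ=(1,0,1) retry=(0,1,0)
7 | W2 CAS | counter=7 r=(5,0,7) succ=(1,0,1) retry=(0,2,0)
8 | W3 CAS | counter=8 r=(5,0,7) succ=(1,0,2) retry=(0,2,0)
9 | W2 LOAD | counter=8 r=(5,8,7) succ=(1,0,2) retry=(0,2,0)
10 | W2 CAS | counter=9 r=(5,8,7) succ=(1,1,2) retry=(0,2,0)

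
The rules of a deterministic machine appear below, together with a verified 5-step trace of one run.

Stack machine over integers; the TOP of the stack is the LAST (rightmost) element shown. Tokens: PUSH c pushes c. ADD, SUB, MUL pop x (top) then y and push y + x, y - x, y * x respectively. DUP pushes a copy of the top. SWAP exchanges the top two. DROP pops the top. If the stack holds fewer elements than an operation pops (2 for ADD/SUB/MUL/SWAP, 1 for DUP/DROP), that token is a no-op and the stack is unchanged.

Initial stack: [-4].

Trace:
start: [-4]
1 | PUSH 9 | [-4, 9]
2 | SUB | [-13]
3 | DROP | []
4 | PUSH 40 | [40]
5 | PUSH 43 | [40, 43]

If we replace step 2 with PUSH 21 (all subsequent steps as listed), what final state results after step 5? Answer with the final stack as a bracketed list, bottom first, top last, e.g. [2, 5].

[-4, 9, 40, 43]

(re-executing from step 2 with the substitution; state before step 2: [-4, 9])
2 | PUSH 21 | [-4, 9, 21]
3 | DROP | [-4, 9]
4 | PUSH 40 | [-4, 9, 40]
5 | PUSH 43 | [-4, 9, 40, 43]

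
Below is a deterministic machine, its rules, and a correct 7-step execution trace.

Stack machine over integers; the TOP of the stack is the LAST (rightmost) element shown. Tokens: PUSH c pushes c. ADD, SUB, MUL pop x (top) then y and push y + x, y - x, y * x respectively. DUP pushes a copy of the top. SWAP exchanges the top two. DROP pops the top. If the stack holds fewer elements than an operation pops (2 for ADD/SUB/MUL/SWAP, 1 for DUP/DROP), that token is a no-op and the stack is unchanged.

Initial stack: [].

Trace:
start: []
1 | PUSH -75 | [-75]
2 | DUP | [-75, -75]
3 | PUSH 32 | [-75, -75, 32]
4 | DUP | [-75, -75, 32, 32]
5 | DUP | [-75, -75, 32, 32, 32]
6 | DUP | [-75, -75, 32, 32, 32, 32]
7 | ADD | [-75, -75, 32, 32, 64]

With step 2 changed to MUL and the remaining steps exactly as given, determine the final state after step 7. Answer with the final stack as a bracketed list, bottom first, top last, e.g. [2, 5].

[-75, 32, 32, 64]

(re-executing from step 2 with the substitution; state before step 2: [-75])
2 | MUL | [-75]
3 | PUSH 32 | [-75, 32]
4 | DUP | [-75, 32, 32]
5 | DUP | [-75, 32, 32, 32]
6 | DUP | [-75, 32, 32, 32, 32]
7 | ADD | [-75, 32, 32, 64]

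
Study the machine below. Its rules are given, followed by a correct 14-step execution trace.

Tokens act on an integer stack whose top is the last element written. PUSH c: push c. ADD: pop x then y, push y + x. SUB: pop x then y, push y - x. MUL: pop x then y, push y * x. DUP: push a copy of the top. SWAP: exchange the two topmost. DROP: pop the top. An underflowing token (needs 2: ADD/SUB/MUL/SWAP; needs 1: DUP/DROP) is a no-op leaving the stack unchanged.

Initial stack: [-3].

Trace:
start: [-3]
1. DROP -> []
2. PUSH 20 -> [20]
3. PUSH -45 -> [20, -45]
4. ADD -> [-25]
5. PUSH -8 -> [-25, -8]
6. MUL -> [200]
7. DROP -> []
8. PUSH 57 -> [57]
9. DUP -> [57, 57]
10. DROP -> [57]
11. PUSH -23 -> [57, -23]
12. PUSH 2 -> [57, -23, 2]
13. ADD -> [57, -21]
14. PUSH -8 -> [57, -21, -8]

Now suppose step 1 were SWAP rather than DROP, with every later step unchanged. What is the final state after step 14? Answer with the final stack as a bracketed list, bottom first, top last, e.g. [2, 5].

[-3, 57, -21, -8]

(re-executing from step 1 with the substitution; state before step 1: [-3])
1. SWAP -> [-3]
2. PUSH 20 -> [-3, 20]
3. PUSH -45 -> [-3, 20, -45]
4. ADD -> [-3, -25]
5. PUSH -8 -> [-3, -25, -8]
6. MUL -> [-3, 200]
7. DROP -> [-3]
8. PUSH 57 -> [-3, 57]
9. DUP -> [-3, 57, 57]
10. DROP -> [-3, 57]
11. PUSH -23 -> [-3, 57, -23]
12. PUSH 2 -> [-3, 57, -23, 2]
13. ADD -> [-3, 57, -21]
14. PUSH -8 -> [-3, 57, -21, -8]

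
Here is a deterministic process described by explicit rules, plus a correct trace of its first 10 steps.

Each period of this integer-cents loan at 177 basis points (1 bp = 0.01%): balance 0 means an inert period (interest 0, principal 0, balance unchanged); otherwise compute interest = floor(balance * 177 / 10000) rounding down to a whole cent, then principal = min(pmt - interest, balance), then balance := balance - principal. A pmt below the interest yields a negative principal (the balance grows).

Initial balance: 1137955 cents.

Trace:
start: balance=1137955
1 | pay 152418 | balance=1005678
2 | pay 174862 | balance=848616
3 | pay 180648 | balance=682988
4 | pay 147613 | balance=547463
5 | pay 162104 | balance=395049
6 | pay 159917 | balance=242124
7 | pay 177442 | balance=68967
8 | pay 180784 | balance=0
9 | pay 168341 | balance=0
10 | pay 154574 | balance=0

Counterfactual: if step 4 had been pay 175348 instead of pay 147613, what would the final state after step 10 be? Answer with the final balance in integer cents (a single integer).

(re-executing from step 4 with the substitution; state before step 4: balance=682988)
4 | pay 175348 | balance=519728
5 | pay 162104 | balance=366823
6 | pay 159917 | balance=213398
7 | pay 177442 | balance=39733
8 | pay 180784 | balance=0
9 | pay 168341 | balance=0
10 | pay 154574 | balance=0

0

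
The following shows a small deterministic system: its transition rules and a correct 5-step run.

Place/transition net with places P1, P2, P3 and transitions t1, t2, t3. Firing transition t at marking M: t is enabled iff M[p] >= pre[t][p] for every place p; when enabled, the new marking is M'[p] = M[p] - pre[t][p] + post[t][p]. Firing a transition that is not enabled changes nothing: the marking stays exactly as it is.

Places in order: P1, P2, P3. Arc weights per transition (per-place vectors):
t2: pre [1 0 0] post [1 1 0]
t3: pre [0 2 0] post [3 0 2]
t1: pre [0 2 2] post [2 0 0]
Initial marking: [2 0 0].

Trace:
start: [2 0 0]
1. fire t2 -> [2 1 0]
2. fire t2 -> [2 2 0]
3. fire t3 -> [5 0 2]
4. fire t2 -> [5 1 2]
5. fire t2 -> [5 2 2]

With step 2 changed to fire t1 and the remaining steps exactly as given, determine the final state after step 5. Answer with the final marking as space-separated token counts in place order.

2 3 0

(re-executing from step 2 with the substitution; state before step 2: [2 1 0])
2. fire t1 -> [2 1 0]
3. fire t3 -> [2 1 0]
4. fire t2 -> [2 2 0]
5. fire t2 -> [2 3 0]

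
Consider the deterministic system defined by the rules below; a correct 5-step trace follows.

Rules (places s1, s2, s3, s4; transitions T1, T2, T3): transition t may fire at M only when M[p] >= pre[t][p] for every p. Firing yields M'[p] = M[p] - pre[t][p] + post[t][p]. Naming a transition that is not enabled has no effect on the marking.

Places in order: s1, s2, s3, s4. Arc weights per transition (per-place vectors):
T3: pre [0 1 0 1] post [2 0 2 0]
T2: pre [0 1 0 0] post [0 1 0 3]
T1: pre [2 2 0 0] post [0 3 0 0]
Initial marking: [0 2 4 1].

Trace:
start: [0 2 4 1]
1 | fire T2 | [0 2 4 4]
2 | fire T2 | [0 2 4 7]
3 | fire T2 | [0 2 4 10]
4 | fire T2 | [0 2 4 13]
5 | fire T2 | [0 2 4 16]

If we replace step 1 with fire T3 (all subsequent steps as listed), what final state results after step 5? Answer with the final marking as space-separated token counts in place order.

2 1 6 12

(re-executing from step 1 with the substitution; state before step 1: [0 2 4 1])
1 | fire T3 | [2 1 6 0]
2 | fire T2 | [2 1 6 3]
3 | fire T2 | [2 1 6 6]
4 | fire T2 | [2 1 6 9]
5 | fire T2 | [2 1 6 12]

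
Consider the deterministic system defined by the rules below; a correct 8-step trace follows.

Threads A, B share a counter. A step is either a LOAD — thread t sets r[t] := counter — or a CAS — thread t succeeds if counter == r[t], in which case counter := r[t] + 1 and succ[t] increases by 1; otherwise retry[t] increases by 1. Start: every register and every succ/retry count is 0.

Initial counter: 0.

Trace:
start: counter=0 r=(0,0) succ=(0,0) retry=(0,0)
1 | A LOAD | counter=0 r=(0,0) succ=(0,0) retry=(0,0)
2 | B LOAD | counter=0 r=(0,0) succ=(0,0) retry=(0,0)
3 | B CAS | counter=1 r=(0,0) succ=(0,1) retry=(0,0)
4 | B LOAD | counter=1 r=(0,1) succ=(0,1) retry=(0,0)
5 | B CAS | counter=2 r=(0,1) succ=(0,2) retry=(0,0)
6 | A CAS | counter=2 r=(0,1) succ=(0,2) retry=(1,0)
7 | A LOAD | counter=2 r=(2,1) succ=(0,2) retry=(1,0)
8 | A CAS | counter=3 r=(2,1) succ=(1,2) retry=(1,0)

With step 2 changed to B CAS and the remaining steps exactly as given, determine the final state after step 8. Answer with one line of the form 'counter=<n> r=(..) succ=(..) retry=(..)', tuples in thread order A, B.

(re-executing from step 2 with the substitution; state before step 2: counter=0 r=(0,0) succ=(0,0) retry=(0,0))
2 | B CAS | counter=1 r=(0,0) succ=(0,1) retry=(0,0)
3 | B CAS | counter=1 r=(0,0) succ=(0,1) retry=(0,1)
4 | B LOAD | counter=1 r=(0,1) succ=(0,1) retry=(0,1)
5 | B CAS | counter=2 r=(0,1) succ=(0,2) retry=(0,1)
6 | A CAS | counter=2 r=(0,1) succ=(0,2) retry=(1,1)
7 | A LOAD | counter=2 r=(2,1) succ=(0,2) retry=(1,1)
8 | A CAS | counter=3 r=(2,1) succ=(1,2) retry=(1,1)

counter=3 r=(2,1) succ=(1,2) retry=(1,1)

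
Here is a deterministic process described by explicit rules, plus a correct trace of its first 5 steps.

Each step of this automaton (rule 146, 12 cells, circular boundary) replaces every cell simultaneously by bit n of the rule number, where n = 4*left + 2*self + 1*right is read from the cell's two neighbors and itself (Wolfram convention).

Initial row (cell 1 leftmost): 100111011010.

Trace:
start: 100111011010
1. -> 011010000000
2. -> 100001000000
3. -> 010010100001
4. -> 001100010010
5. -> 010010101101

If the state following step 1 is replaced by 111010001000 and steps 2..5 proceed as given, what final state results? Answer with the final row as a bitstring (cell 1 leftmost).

101010100000

state after step 1 := 111010001000
2. -> 010001010101
3. -> 001010000000
4. -> 010001000000
5. -> 101010100000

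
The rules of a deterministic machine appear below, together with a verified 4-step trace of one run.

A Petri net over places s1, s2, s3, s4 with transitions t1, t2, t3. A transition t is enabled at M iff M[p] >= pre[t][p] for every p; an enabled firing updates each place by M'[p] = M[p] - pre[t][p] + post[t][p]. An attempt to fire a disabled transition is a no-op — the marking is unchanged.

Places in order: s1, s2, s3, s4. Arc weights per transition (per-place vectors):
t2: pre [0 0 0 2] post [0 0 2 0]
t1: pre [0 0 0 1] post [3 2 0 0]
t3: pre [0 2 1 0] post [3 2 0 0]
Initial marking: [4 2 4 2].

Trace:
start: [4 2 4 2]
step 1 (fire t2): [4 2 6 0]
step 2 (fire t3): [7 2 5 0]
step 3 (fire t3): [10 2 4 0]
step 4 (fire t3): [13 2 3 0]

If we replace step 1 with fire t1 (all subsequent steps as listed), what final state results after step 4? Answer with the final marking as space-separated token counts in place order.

16 4 1 1

(re-executing from step 1 with the substitution; state before step 1: [4 2 4 2])
step 1 (fire t1): [7 4 4 1]
step 2 (fire t3): [10 4 3 1]
step 3 (fire t3): [13 4 2 1]
step 4 (fire t3): [16 4 1 1]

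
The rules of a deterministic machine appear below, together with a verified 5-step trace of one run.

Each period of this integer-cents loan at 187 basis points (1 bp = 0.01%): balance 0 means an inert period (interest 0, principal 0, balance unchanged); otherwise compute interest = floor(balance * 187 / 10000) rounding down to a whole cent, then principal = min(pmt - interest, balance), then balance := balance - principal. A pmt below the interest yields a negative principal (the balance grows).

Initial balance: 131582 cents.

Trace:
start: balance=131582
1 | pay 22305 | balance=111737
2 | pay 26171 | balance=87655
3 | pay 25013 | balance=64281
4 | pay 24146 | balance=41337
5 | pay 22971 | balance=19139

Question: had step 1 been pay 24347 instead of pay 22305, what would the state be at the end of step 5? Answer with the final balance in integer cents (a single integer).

16939

(re-executing from step 1 with the substitution; state before step 1: balance=131582)
1 | pay 24347 | balance=109695
2 | pay 26171 | balance=85575
3 | pay 25013 | balance=62162
4 | pay 24146 | balance=39178
5 | pay 22971 | balance=16939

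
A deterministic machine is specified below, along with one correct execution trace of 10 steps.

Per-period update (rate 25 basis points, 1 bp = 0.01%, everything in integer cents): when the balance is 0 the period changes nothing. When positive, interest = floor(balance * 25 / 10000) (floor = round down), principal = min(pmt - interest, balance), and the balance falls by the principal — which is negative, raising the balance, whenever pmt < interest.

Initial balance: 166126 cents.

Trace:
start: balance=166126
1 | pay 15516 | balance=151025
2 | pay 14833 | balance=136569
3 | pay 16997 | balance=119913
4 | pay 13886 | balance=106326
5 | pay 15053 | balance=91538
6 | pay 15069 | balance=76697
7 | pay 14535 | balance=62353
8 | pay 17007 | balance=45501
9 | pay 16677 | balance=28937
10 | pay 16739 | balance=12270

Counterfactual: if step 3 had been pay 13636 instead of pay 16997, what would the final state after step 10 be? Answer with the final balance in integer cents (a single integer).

(re-executing from step 3 with the substitution; state before step 3: balance=136569)
3 | pay 13636 | balance=123274
4 | pay 13886 | balance=109696
5 | pay 15053 | balance=94917
6 | pay 15069 | balance=80085
7 | pay 14535 | balance=65750
8 | pay 17007 | balance=48907
9 | pay 16677 | balance=32352
10 | pay 16739 | balance=15693

15693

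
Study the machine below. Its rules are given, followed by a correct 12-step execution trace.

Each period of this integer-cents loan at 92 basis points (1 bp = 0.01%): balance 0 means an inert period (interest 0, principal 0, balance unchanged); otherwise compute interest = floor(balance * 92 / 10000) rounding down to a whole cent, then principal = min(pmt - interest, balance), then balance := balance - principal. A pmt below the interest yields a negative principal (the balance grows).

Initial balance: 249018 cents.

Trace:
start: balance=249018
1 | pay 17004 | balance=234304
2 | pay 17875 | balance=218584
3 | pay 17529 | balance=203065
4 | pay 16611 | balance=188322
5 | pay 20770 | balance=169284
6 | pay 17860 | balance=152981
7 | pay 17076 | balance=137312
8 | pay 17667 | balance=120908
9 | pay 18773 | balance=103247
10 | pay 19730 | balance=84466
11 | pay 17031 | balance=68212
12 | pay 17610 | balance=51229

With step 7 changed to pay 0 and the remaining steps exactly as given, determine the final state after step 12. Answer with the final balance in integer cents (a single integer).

69104

(re-executing from step 7 with the substitution; state before step 7: balance=152981)
7 | pay 0 | balance=154388
8 | pay 17667 | balance=138141
9 | pay 18773 | balance=120638
10 | pay 19730 | balance=102017
11 | pay 17031 | balance=85924
12 | pay 17610 | balance=69104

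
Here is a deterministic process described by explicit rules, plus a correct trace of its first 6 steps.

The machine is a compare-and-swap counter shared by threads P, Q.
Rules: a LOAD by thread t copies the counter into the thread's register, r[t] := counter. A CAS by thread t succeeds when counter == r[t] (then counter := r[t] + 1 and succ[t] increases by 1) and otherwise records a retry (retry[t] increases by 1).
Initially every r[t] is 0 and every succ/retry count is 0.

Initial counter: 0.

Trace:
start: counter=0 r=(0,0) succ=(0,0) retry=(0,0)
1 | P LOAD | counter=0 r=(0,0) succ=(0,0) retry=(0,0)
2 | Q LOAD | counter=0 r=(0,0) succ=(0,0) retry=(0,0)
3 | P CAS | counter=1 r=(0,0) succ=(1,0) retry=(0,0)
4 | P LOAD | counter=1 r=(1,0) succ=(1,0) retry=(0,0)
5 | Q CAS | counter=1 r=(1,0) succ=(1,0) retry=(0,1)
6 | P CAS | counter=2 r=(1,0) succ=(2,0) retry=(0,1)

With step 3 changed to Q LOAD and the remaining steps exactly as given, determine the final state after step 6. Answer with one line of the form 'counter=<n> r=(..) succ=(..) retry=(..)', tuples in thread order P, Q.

counter=1 r=(0,0) succ=(0,1) retry=(1,0)

(re-executing from step 3 with the substitution; state before step 3: counter=0 r=(0,0) succ=(0,0) retry=(0,0))
3 | Q LOAD | counter=0 r=(0,0) succ=(0,0) retry=(0,0)
4 | P LOAD | counter=0 r=(0,0) succ=(0,0) retry=(0,0)
5 | Q CAS | counter=1 r=(0,0) succ=(0,1) retry=(0,0)
6 | P CAS | counter=1 r=(0,0) succ=(0,1) retry=(1,0)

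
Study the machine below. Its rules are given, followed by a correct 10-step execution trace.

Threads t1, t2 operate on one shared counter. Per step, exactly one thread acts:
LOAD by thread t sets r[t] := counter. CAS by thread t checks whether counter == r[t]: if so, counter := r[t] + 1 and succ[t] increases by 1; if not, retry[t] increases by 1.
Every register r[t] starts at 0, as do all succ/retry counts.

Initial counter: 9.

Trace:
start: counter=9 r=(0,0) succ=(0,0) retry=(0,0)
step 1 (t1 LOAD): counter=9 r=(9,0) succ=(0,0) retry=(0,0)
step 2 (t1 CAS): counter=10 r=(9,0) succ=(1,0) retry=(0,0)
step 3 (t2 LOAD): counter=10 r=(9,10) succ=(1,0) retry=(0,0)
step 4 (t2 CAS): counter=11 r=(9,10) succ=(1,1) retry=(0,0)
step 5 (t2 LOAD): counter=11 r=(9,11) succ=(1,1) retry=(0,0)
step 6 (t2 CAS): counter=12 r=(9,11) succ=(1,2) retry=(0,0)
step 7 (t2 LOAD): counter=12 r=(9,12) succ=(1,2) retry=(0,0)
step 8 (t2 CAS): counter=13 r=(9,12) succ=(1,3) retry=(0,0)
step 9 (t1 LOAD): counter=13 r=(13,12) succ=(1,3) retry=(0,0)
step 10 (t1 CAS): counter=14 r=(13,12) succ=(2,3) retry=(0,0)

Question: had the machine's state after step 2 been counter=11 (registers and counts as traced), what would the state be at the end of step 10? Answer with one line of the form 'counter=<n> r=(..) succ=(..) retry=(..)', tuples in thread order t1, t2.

state after step 2 := counter=11 r=(9,0) succ=(1,0) retry=(0,0)
step 3 (t2 LOAD): counter=11 r=(9,11) succ=(1,0) retry=(0,0)
step 4 (t2 CAS): counter=12 r=(9,11) succ=(1,1) retry=(0,0)
step 5 (t2 LOAD): counter=12 r=(9,12) succ=(1,1) retry=(0,0)
step 6 (t2 CAS): counter=13 r=(9,12) succ=(1,2) retry=(0,0)
step 7 (t2 LOAD): counter=13 r=(9,13) succ=(1,2) retry=(0,0)
step 8 (t2 CAS): counter=14 r=(9,13) succ=(1,3) retry=(0,0)
step 9 (t1 LOAD): counter=14 r=(14,13) succ=(1,3) retry=(0,0)
step 10 (t1 CAS): counter=15 r=(14,13) succ=(2,3) retry=(0,0)

counter=15 r=(14,13) succ=(2,3) retry=(0,0)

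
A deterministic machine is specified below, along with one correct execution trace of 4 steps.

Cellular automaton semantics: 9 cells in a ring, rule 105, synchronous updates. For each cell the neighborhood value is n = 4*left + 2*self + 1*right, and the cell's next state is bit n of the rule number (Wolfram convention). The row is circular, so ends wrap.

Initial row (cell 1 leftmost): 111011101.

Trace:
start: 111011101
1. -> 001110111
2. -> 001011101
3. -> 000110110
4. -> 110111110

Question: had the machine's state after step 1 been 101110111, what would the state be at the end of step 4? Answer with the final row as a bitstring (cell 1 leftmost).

state after step 1 := 101110111
2. -> 111011100
3. -> 101110100
4. -> 011011000

011011000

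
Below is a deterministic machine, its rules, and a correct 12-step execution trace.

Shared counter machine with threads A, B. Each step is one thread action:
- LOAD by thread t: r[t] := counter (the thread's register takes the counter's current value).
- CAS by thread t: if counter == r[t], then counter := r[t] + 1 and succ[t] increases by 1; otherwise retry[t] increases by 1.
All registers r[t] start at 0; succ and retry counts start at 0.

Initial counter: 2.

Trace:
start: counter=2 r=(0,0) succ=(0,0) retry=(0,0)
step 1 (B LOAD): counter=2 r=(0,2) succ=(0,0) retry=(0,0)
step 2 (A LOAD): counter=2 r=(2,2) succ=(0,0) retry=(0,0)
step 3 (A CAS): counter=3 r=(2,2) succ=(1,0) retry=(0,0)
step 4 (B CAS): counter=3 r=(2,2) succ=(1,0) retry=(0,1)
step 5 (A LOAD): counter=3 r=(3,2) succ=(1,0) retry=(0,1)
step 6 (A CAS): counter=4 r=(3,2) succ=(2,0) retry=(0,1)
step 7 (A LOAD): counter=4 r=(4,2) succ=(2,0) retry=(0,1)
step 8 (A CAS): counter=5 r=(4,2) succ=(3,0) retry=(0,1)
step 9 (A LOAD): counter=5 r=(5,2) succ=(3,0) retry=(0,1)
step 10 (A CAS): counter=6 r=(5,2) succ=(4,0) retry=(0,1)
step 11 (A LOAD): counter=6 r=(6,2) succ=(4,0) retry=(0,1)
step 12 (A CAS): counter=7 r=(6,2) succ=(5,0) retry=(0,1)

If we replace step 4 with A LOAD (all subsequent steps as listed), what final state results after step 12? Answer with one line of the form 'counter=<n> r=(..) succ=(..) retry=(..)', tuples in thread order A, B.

counter=7 r=(6,2) succ=(5,0) retry=(0,0)

(re-executing from step 4 with the substitution; state before step 4: counter=3 r=(2,2) succ=(1,0) retry=(0,0))
step 4 (A LOAD): counter=3 r=(3,2) succ=(1,0) retry=(0,0)
step 5 (A LOAD): counter=3 r=(3,2) succ=(1,0) retry=(0,0)
step 6 (A CAS): counter=4 r=(3,2) succ=(2,0) retry=(0,0)
step 7 (A LOAD): counter=4 r=(4,2) succ=(2,0) retry=(0,0)
step 8 (A CAS): counter=5 r=(4,2) succ=(3,0) retry=(0,0)
step 9 (A LOAD): counter=5 r=(5,2) succ=(3,0) retry=(0,0)
step 10 (A CAS): counter=6 r=(5,2) succ=(4,0) retry=(0,0)
step 11 (A LOAD): counter=6 r=(6,2) succ=(4,0) retry=(0,0)
step 12 (A CAS): counter=7 r=(6,2) succ=(5,0) retry=(0,0)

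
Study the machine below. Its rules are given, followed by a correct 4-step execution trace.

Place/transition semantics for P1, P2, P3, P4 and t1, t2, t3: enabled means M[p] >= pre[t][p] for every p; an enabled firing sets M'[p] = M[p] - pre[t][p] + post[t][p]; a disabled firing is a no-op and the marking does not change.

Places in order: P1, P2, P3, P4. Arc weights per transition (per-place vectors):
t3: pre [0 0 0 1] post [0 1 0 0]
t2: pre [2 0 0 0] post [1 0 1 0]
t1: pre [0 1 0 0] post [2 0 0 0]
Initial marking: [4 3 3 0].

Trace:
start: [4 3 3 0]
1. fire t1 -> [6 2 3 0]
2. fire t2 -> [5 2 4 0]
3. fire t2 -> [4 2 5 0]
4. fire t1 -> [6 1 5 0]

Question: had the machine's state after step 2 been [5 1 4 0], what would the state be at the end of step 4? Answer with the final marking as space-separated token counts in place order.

state after step 2 := [5 1 4 0]
3. fire t2 -> [4 1 5 0]
4. fire t1 -> [6 0 5 0]

6 0 5 0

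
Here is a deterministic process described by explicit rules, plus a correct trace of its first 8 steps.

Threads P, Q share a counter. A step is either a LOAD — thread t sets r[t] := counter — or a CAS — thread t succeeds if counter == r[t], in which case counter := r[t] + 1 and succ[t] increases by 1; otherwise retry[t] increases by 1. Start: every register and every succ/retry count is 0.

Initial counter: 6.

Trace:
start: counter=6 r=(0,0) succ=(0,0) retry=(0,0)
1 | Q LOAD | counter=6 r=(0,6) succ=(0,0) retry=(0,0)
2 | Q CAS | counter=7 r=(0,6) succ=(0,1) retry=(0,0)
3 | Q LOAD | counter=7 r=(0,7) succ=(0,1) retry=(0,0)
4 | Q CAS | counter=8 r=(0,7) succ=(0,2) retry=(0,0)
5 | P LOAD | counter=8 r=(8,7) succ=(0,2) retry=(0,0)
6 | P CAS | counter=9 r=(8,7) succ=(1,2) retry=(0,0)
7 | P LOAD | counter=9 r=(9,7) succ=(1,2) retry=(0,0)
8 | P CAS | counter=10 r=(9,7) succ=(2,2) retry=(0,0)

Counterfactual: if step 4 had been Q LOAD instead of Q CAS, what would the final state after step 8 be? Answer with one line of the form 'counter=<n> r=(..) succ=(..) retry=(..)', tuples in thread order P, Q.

counter=9 r=(8,7) succ=(2,1) retry=(0,0)

(re-executing from step 4 with the substitution; state before step 4: counter=7 r=(0,7) succ=(0,1) retry=(0,0))
4 | Q LOAD | counter=7 r=(0,7) succ=(0,1) retry=(0,0)
5 | P LOAD | counter=7 r=(7,7) succ=(0,1) retry=(0,0)
6 | P CAS | counter=8 r=(7,7) succ=(1,1) retry=(0,0)
7 | P LOAD | counter=8 r=(8,7) succ=(1,1) retry=(0,0)
8 | P CAS | counter=9 r=(8,7) succ=(2,1) retry=(0,0)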